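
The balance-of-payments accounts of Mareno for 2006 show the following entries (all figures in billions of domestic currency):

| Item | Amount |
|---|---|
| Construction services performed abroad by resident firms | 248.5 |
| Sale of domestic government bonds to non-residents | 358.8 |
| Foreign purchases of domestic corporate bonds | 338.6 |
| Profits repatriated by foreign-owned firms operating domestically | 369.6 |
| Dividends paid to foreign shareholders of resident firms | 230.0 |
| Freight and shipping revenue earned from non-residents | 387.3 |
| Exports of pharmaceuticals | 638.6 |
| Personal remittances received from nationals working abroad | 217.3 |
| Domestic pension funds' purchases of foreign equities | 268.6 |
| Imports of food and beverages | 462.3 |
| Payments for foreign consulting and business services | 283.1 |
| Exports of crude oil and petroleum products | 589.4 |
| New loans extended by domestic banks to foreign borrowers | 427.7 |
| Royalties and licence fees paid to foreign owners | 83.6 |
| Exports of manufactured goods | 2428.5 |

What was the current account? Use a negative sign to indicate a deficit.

Goods: 589.4 - 462.3 + 2428.5 + 638.6 = 3194.2
Services: 387.3 - 83.6 - 283.1 + 248.5 = 269.1
Primary income: -230.0 - 369.6 = -599.6
Secondary income: 217.3
Current account = 3194.2 + 269.1 + (-599.6) + 217.3 = 3081.0
(Excluded from the current account — financial account: sale of domestic government bonds to non-residents 358.8, foreign purchases of domestic corporate bonds 338.6, domestic pension funds' purchases of foreign equities 268.6, new loans extended by domestic banks to foreign borrowers 427.7.)

3081.0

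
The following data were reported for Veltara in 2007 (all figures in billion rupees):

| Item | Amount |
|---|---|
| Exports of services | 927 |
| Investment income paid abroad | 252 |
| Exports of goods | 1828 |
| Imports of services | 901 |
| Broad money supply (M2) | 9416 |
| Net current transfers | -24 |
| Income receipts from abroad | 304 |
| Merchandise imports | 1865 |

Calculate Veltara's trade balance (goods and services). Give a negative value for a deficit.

Goods balance = 1828 - 1865 = -37
Services balance = 927 - 901 = 26
Trade balance (goods + services) = -37 + 26 = -11

-11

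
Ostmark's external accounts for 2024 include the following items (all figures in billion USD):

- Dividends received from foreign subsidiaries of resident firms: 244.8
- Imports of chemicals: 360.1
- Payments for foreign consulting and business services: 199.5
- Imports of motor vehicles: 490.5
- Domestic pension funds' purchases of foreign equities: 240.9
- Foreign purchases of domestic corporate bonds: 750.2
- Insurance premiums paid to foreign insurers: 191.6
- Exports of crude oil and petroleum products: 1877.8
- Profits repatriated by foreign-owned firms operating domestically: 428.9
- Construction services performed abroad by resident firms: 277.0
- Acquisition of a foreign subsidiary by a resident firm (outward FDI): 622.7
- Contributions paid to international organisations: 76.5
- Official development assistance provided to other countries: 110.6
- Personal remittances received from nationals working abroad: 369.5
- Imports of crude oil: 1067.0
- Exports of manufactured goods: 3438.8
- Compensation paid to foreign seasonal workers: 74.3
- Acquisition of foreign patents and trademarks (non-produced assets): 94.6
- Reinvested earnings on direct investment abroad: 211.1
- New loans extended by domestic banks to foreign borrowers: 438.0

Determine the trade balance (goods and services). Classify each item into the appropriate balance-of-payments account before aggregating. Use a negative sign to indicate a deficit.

3284.9

Goods: -360.1 + 1877.8 - 1067.0 + 3438.8 - 490.5 = 3399.0
Services: -191.6 - 199.5 + 277.0 = -114.1
Trade balance = 3399.0 + (-114.1) = 3284.9
(Excluded from the trade balance — primary income: dividends received from foreign subsidiaries of resident firms 244.8, profits repatriated by foreign-owned firms operating domestically 428.9, compensation paid to foreign seasonal workers 74.3, reinvested earnings on direct investment abroad 211.1; financial account: domestic pension funds' purchases of foreign equities 240.9, foreign purchases of domestic corporate bonds 750.2, acquisition of a foreign subsidiary by a resident firm (outward FDI) 622.7, new loans extended by domestic banks to foreign borrowers 438.0; secondary income: contributions paid to international organisations 76.5, official development assistance provided to other countries 110.6, personal remittances received from nationals working abroad 369.5; capital account: acquisition of foreign patents and trademarks (non-produced assets) 94.6.)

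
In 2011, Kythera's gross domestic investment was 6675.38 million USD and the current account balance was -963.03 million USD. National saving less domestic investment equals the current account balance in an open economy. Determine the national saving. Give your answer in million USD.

5712.35

S - I = CA (net lending to the rest of the world).
S = I + CA = 6675.38 + (-963.03) = 5712.35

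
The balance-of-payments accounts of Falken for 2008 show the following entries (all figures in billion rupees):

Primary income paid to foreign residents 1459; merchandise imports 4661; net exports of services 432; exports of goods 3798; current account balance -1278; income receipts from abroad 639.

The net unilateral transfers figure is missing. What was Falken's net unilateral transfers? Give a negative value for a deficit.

Current account = goods balance + services balance + net primary income + net secondary income
Sum of the known components = -1251
Net unilateral transfers = CA - (known components) = -1278 - (-1251) = -27

-27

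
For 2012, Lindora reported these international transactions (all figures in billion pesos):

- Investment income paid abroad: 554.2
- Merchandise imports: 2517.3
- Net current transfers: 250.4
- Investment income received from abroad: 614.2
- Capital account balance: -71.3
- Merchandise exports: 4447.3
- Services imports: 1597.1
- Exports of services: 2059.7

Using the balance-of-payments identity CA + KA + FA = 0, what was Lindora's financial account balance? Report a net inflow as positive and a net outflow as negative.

Goods balance = 4447.3 - 2517.3 = 1930.0
Services balance = 2059.7 - 1597.1 = 462.6
Trade balance (goods + services) = 1930.0 + 462.6 = 2392.6
Net primary income = 614.2 - 554.2 = 60.0
Net secondary income = 250.4
Current account = 2392.6 + 60.0 + 250.4 = 2703.0
Financial account = -(2703.0 + (-71.3)) = -2631.7

-2631.7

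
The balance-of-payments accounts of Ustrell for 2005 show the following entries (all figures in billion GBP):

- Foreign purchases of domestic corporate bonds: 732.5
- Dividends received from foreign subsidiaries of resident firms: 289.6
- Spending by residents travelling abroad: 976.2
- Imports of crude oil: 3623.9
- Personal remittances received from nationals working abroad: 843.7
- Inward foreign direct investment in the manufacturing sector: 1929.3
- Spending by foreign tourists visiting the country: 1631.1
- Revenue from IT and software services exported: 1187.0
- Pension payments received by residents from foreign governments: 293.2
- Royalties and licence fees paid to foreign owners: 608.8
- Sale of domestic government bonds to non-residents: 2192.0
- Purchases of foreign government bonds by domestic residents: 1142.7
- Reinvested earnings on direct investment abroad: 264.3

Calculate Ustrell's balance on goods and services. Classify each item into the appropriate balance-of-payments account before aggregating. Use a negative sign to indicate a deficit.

Goods: -3623.9
Services: 1187.0 + 1631.1 - 608.8 - 976.2 = 1233.1
Trade balance = -3623.9 + 1233.1 = -2390.8
(Excluded from the trade balance — financial account: foreign purchases of domestic corporate bonds 732.5, inward foreign direct investment in the manufacturing sector 1929.3, sale of domestic government bonds to non-residents 2192.0, purchases of foreign government bonds by domestic residents 1142.7; primary income: dividends received from foreign subsidiaries of resident firms 289.6, reinvested earnings on direct investment abroad 264.3; secondary income: personal remittances received from nationals working abroad 843.7, pension payments received by residents from foreign governments 293.2.)

-2390.8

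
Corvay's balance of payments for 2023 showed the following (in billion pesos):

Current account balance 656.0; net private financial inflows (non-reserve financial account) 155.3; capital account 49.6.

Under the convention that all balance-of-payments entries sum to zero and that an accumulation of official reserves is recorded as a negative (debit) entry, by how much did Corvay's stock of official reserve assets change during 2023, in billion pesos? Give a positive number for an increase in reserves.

860.9

Official reserve transactions balance = -(656.0 + 49.6 + 155.3) = -860.9
An accumulation of reserves is recorded as a debit (negative entry), so the change in the stock of reserves is the negative of that balance.
Change in official reserves = -(-860.9) = 860.9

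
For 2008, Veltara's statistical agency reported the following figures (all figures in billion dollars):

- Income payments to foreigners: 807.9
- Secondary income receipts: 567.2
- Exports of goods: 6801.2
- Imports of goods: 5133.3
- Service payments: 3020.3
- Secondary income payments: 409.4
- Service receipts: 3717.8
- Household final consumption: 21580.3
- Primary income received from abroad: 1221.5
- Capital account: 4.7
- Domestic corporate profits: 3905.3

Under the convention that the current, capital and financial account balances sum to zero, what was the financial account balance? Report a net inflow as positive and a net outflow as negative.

-2941.5

Goods balance = 6801.2 - 5133.3 = 1667.9
Services balance = 3717.8 - 3020.3 = 697.5
Trade balance (goods + services) = 1667.9 + 697.5 = 2365.4
Net primary income = 1221.5 - 807.9 = 413.6
Net secondary income = 567.2 - 409.4 = 157.8
Current account = 2365.4 + 413.6 + 157.8 = 2936.8
Financial account = -(2936.8 + 4.7) = -2941.5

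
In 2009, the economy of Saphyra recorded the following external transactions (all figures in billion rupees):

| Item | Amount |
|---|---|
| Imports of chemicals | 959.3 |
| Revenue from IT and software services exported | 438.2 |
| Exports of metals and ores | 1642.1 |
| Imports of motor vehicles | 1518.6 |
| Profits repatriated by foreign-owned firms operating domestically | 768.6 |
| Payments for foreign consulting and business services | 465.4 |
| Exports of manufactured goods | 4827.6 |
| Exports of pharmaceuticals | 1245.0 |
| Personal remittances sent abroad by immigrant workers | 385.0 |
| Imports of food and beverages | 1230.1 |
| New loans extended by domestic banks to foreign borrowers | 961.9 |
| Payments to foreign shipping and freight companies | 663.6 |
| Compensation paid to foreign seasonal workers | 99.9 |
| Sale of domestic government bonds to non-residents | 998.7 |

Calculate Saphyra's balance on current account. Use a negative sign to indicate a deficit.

Goods: 1245.0 + 1642.1 - 959.3 - 1230.1 - 1518.6 + 4827.6 = 4006.7
Services: 438.2 - 663.6 - 465.4 = -690.8
Primary income: -99.9 - 768.6 = -868.5
Secondary income: -385.0
Current account = 4006.7 + (-690.8) + (-868.5) + (-385.0) = 2062.4
(Excluded from the current account — financial account: new loans extended by domestic banks to foreign borrowers 961.9, sale of domestic government bonds to non-residents 998.7.)

2062.4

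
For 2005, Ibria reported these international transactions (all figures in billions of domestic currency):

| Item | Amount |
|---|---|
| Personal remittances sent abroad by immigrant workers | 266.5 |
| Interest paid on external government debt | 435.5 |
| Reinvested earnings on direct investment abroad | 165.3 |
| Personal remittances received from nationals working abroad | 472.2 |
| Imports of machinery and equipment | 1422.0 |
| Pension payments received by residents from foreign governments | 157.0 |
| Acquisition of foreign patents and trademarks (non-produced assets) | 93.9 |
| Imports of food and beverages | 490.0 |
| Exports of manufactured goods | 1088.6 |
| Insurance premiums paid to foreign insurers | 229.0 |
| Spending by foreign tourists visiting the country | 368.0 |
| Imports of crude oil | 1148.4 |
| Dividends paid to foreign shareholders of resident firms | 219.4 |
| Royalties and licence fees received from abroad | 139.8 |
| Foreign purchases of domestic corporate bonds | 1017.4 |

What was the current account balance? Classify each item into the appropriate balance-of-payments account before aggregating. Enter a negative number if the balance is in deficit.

-1819.9

Goods: -490.0 - 1148.4 + 1088.6 - 1422.0 = -1971.8
Services: 139.8 - 229.0 + 368.0 = 278.8
Primary income: -435.5 - 219.4 + 165.3 = -489.6
Secondary income: -266.5 + 472.2 + 157.0 = 362.7
Current account = (-1971.8) + 278.8 + (-489.6) + 362.7 = -1819.9
(Excluded from the current account — capital account: acquisition of foreign patents and trademarks (non-produced assets) 93.9; financial account: foreign purchases of domestic corporate bonds 1017.4.)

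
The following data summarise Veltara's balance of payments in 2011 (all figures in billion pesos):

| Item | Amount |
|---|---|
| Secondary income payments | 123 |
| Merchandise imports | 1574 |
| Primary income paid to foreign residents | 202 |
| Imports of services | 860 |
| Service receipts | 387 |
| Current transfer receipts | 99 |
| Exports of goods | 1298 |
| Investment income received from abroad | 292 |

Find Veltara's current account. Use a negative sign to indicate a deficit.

-683

Goods balance = 1298 - 1574 = -276
Services balance = 387 - 860 = -473
Trade balance (goods + services) = -276 + (-473) = -749
Net primary income = 292 - 202 = 90
Net secondary income = 99 - 123 = -24
Current account = -749 + 90 + (-24) = -683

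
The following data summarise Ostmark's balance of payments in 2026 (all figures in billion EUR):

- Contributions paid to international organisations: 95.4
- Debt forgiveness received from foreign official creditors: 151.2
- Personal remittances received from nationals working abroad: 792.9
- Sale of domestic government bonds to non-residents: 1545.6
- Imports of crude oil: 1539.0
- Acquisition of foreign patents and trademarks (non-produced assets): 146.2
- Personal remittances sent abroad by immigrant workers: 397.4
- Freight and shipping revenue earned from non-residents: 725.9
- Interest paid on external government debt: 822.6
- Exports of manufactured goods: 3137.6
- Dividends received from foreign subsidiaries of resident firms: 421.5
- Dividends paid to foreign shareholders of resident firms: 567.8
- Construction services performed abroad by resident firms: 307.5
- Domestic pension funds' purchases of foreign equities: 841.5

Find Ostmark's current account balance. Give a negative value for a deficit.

Goods: 3137.6 - 1539.0 = 1598.6
Services: 307.5 + 725.9 = 1033.4
Primary income: -567.8 + 421.5 - 822.6 = -968.9
Secondary income: -95.4 - 397.4 + 792.9 = 300.1
Current account = 1598.6 + 1033.4 + (-968.9) + 300.1 = 1963.2
(Excluded from the current account — capital account: debt forgiveness received from foreign official creditors 151.2, acquisition of foreign patents and trademarks (non-produced assets) 146.2; financial account: sale of domestic government bonds to non-residents 1545.6, domestic pension funds' purchases of foreign equities 841.5.)

1963.2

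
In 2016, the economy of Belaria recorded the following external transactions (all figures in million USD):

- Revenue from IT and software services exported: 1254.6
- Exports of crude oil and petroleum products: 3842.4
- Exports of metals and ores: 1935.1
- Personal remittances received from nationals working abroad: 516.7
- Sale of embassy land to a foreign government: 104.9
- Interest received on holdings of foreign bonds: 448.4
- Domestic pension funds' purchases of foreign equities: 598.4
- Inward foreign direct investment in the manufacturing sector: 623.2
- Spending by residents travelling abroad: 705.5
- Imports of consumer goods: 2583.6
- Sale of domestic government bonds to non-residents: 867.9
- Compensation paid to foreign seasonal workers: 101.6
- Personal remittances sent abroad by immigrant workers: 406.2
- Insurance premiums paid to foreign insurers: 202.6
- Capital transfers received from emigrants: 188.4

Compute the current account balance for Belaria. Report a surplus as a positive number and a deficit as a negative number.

Goods: -2583.6 + 1935.1 + 3842.4 = 3193.9
Services: -202.6 + 1254.6 - 705.5 = 346.5
Primary income: -101.6 + 448.4 = 346.8
Secondary income: -406.2 + 516.7 = 110.5
Current account = 3193.9 + 346.5 + 346.8 + 110.5 = 3997.7
(Excluded from the current account — capital account: sale of embassy land to a foreign government 104.9, capital transfers received from emigrants 188.4; financial account: domestic pension funds' purchases of foreign equities 598.4, inward foreign direct investment in the manufacturing sector 623.2, sale of domestic government bonds to non-residents 867.9.)

3997.7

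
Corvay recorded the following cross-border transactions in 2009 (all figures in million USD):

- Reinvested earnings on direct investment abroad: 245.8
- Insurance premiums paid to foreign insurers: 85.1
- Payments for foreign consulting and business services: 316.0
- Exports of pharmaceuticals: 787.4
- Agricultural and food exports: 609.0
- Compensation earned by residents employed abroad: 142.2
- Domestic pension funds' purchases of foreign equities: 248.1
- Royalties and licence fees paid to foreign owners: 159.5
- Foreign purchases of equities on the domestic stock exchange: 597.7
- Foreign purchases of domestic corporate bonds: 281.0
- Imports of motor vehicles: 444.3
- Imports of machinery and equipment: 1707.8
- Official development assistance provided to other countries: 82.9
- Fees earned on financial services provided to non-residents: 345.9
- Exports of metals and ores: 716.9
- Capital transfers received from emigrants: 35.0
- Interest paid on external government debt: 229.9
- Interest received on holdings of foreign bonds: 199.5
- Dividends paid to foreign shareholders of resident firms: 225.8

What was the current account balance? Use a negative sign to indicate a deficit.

-204.6

Goods: -444.3 + 787.4 - 1707.8 + 716.9 + 609.0 = -38.8
Services: -316.0 - 85.1 + 345.9 - 159.5 = -214.7
Primary income: 199.5 + 245.8 - 229.9 - 225.8 + 142.2 = 131.8
Secondary income: -82.9
Current account = (-38.8) + (-214.7) + 131.8 + (-82.9) = -204.6
(Excluded from the current account — financial account: domestic pension funds' purchases of foreign equities 248.1, foreign purchases of equities on the domestic stock exchange 597.7, foreign purchases of domestic corporate bonds 281.0; capital account: capital transfers received from emigrants 35.0.)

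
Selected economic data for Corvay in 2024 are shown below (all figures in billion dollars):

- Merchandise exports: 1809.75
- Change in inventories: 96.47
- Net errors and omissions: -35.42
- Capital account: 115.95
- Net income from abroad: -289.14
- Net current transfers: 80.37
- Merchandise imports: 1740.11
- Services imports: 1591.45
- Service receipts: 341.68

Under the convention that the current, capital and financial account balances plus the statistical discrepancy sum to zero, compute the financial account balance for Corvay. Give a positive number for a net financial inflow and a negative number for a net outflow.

Goods balance = 1809.75 - 1740.11 = 69.64
Services balance = 341.68 - 1591.45 = -1249.77
Trade balance (goods + services) = 69.64 + (-1249.77) = -1180.13
Net primary income = -289.14
Net secondary income = 80.37
Current account = -1180.13 + (-289.14) + 80.37 = -1388.90
Financial account = -(-1388.90 + 115.95 + (-35.42)) = 1308.37

1308.37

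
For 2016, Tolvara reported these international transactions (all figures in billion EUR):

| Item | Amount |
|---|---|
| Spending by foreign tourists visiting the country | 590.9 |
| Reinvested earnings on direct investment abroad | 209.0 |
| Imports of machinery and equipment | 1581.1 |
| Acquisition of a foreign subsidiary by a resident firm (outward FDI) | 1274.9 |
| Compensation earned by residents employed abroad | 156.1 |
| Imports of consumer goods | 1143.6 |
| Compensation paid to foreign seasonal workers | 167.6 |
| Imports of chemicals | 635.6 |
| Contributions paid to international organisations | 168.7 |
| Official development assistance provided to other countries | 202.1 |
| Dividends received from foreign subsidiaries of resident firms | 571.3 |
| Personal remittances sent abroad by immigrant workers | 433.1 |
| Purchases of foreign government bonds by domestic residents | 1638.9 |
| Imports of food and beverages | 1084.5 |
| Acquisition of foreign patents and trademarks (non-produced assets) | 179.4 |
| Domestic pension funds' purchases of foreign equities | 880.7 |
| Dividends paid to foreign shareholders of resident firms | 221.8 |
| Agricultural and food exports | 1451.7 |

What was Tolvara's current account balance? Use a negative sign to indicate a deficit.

Goods: -1084.5 + 1451.7 - 1581.1 - 1143.6 - 635.6 = -2993.1
Services: 590.9
Primary income: 156.1 + 571.3 + 209.0 - 167.6 - 221.8 = 547.0
Secondary income: -202.1 - 168.7 - 433.1 = -803.9
Current account = (-2993.1) + 590.9 + 547.0 + (-803.9) = -2659.1
(Excluded from the current account — financial account: acquisition of a foreign subsidiary by a resident firm (outward FDI) 1274.9, purchases of foreign government bonds by domestic residents 1638.9, domestic pension funds' purchases of foreign equities 880.7; capital account: acquisition of foreign patents and trademarks (non-produced assets) 179.4.)

-2659.1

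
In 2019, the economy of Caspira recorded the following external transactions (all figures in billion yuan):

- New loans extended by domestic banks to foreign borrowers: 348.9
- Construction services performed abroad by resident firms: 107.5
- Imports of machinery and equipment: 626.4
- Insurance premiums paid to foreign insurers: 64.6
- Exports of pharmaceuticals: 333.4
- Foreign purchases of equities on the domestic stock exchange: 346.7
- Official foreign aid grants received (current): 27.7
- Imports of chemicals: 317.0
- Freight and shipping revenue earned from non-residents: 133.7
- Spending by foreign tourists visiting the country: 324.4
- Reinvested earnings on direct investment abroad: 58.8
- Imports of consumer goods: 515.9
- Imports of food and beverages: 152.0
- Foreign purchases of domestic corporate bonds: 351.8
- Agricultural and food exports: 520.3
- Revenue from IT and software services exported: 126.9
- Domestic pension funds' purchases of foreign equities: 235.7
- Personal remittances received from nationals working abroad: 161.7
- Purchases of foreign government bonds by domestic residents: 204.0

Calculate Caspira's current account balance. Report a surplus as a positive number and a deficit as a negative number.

Goods: -317.0 - 626.4 + 333.4 - 515.9 + 520.3 - 152.0 = -757.6
Services: 133.7 + 126.9 - 64.6 + 324.4 + 107.5 = 627.9
Primary income: 58.8
Secondary income: 27.7 + 161.7 = 189.4
Current account = (-757.6) + 627.9 + 58.8 + 189.4 = 118.5
(Excluded from the current account — financial account: new loans extended by domestic banks to foreign borrowers 348.9, foreign purchases of equities on the domestic stock exchange 346.7, foreign purchases of domestic corporate bonds 351.8, domestic pension funds' purchases of foreign equities 235.7, purchases of foreign government bonds by domestic residents 204.0.)

118.5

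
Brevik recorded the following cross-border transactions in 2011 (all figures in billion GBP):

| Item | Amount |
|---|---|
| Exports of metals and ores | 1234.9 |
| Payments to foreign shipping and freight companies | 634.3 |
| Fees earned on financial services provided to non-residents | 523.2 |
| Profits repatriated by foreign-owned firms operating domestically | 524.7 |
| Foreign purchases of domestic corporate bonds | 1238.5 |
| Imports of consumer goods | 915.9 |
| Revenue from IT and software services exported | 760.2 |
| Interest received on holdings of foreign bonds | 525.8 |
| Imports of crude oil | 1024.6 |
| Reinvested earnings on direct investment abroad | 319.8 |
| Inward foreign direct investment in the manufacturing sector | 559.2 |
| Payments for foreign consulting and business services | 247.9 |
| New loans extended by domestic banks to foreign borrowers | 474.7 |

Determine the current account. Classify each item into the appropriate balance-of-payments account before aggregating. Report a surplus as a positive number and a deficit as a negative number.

Goods: 1234.9 - 915.9 - 1024.6 = -705.6
Services: 760.2 + 523.2 - 634.3 - 247.9 = 401.2
Primary income: 319.8 - 524.7 + 525.8 = 320.9
Current account = (-705.6) + 401.2 + 320.9 = 16.5
(Excluded from the current account — financial account: foreign purchases of domestic corporate bonds 1238.5, inward foreign direct investment in the manufacturing sector 559.2, new loans extended by domestic banks to foreign borrowers 474.7.)

16.5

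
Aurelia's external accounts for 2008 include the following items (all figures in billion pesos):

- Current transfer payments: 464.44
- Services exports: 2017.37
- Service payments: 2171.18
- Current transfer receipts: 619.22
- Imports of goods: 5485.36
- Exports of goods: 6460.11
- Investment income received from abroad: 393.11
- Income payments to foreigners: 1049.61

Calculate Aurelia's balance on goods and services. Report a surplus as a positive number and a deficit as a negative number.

Goods balance = 6460.11 - 5485.36 = 974.75
Services balance = 2017.37 - 2171.18 = -153.81
Trade balance (goods + services) = 974.75 + (-153.81) = 820.94

820.94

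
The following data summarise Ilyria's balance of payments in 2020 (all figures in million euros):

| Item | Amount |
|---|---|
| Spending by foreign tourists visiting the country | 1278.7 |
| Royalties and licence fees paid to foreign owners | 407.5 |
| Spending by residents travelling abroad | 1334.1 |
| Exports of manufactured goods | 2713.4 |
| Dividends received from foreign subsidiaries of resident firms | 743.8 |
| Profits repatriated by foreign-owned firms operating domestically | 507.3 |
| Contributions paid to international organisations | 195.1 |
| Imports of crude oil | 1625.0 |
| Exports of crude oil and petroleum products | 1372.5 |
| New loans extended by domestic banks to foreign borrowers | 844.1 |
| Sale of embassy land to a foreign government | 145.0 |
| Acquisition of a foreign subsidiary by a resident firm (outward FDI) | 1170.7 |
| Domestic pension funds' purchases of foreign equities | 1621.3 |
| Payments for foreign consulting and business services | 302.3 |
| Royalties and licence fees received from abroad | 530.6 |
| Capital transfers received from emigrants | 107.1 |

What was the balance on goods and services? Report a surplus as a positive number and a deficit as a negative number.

2226.3

Goods: 1372.5 - 1625.0 + 2713.4 = 2460.9
Services: -302.3 + 1278.7 - 1334.1 - 407.5 + 530.6 = -234.6
Trade balance = 2460.9 + (-234.6) = 2226.3
(Excluded from the trade balance — primary income: dividends received from foreign subsidiaries of resident firms 743.8, profits repatriated by foreign-owned firms operating domestically 507.3; secondary income: contributions paid to international organisations 195.1; financial account: new loans extended by domestic banks to foreign borrowers 844.1, acquisition of a foreign subsidiary by a resident firm (outward FDI) 1170.7, domestic pension funds' purchases of foreign equities 1621.3; capital account: sale of embassy land to a foreign government 145.0, capital transfers received from emigrants 107.1.)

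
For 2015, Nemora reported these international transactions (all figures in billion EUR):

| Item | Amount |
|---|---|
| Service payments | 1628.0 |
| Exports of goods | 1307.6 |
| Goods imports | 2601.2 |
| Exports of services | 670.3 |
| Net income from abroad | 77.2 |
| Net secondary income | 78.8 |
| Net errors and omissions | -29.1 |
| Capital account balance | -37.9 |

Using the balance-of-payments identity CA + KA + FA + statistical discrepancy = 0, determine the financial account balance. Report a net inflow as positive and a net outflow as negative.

2162.3

Goods balance = 1307.6 - 2601.2 = -1293.6
Services balance = 670.3 - 1628.0 = -957.7
Trade balance (goods + services) = -1293.6 + (-957.7) = -2251.3
Net primary income = 77.2
Net secondary income = 78.8
Current account = -2251.3 + 77.2 + 78.8 = -2095.3
Financial account = -(-2095.3 + (-37.9) + (-29.1)) = 2162.3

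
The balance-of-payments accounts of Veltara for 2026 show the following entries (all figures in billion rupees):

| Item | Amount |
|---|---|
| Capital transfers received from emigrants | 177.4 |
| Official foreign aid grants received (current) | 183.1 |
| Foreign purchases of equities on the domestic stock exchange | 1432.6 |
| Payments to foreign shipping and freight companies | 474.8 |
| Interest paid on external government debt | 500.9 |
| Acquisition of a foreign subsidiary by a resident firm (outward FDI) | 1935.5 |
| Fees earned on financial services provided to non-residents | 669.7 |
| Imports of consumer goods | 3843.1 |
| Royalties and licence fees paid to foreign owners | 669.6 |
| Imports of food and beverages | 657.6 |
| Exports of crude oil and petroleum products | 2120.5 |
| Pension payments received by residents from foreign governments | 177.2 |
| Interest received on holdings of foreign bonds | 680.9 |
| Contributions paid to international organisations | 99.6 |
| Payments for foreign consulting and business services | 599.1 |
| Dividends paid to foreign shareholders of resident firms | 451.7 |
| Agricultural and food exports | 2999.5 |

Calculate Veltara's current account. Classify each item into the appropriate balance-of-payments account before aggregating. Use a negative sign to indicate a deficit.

Goods: -3843.1 - 657.6 + 2999.5 + 2120.5 = 619.3
Services: -669.6 - 599.1 + 669.7 - 474.8 = -1073.8
Primary income: -451.7 - 500.9 + 680.9 = -271.7
Secondary income: 183.1 + 177.2 - 99.6 = 260.7
Current account = 619.3 + (-1073.8) + (-271.7) + 260.7 = -465.5
(Excluded from the current account — capital account: capital transfers received from emigrants 177.4; financial account: foreign purchases of equities on the domestic stock exchange 1432.6, acquisition of a foreign subsidiary by a resident firm (outward FDI) 1935.5.)

-465.5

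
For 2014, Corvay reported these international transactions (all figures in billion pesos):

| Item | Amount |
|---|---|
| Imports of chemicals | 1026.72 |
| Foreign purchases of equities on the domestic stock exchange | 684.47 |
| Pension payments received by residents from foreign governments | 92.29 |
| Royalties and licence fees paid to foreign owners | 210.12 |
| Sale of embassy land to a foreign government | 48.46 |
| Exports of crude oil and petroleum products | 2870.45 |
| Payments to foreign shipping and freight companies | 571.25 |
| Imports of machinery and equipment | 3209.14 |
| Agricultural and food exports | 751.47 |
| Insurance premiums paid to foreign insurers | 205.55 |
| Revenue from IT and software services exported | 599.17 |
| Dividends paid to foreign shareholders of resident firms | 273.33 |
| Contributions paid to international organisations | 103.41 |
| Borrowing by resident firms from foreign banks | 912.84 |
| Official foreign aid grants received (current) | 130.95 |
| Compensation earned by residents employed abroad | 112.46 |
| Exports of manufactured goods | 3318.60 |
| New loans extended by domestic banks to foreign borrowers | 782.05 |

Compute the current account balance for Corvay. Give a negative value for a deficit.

Goods: -1026.72 + 3318.60 + 751.47 - 3209.14 + 2870.45 = 2704.66
Services: -205.55 + 599.17 - 571.25 - 210.12 = -387.75
Primary income: 112.46 - 273.33 = -160.87
Secondary income: -103.41 + 92.29 + 130.95 = 119.83
Current account = 2704.66 + (-387.75) + (-160.87) + 119.83 = 2275.87
(Excluded from the current account — financial account: foreign purchases of equities on the domestic stock exchange 684.47, borrowing by resident firms from foreign banks 912.84, new loans extended by domestic banks to foreign borrowers 782.05; capital account: sale of embassy land to a foreign government 48.46.)

2275.87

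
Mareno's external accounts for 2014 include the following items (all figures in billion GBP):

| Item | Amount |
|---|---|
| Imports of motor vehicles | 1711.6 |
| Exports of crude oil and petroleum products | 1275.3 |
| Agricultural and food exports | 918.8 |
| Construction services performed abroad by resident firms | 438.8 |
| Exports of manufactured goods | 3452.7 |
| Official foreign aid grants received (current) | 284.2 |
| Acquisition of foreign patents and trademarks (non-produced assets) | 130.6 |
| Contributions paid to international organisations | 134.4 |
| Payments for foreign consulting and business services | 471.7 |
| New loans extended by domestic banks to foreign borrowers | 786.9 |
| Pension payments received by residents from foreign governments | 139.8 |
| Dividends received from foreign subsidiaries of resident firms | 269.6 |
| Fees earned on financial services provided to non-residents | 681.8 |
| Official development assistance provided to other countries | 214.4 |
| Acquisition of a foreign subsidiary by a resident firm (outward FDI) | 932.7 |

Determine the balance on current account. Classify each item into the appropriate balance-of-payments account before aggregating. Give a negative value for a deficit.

Goods: 1275.3 + 3452.7 + 918.8 - 1711.6 = 3935.2
Services: -471.7 + 438.8 + 681.8 = 648.9
Primary income: 269.6
Secondary income: 139.8 - 134.4 + 284.2 - 214.4 = 75.2
Current account = 3935.2 + 648.9 + 269.6 + 75.2 = 4928.9
(Excluded from the current account — capital account: acquisition of foreign patents and trademarks (non-produced assets) 130.6; financial account: new loans extended by domestic banks to foreign borrowers 786.9, acquisition of a foreign subsidiary by a resident firm (outward FDI) 932.7.)

4928.9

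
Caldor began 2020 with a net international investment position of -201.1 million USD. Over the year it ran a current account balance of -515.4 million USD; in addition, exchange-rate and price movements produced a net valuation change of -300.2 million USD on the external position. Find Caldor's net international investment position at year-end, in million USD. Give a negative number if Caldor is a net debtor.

-1016.7

Change in NIIP = current account + net valuation change = -515.4 + (-300.2) = -815.6
End-of-year NIIP = -201.1 + (-815.6) = -1016.7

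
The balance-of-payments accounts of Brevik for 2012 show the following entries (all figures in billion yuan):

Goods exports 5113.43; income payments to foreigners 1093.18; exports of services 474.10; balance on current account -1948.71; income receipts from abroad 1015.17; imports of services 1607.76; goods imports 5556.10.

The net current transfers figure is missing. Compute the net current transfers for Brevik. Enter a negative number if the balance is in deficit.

-294.37

Current account = goods balance + services balance + net primary income + net secondary income
Sum of the known components = -1654.34
Net current transfers = CA - (known components) = -1948.71 - (-1654.34) = -294.37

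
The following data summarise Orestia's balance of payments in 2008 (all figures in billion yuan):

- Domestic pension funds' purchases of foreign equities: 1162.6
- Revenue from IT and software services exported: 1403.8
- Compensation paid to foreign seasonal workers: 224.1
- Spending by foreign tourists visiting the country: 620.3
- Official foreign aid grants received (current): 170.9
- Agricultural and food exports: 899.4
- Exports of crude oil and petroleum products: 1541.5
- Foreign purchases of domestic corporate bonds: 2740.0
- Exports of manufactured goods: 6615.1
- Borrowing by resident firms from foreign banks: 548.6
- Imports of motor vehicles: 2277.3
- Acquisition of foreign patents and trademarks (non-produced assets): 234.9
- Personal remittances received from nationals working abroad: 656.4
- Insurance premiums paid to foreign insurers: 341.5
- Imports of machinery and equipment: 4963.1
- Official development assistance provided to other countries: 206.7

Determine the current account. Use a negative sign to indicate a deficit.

Goods: 899.4 + 6615.1 - 2277.3 + 1541.5 - 4963.1 = 1815.6
Services: -341.5 + 1403.8 + 620.3 = 1682.6
Primary income: -224.1
Secondary income: 170.9 + 656.4 - 206.7 = 620.6
Current account = 1815.6 + 1682.6 + (-224.1) + 620.6 = 3894.7
(Excluded from the current account — financial account: domestic pension funds' purchases of foreign equities 1162.6, foreign purchases of domestic corporate bonds 2740.0, borrowing by resident firms from foreign banks 548.6; capital account: acquisition of foreign patents and trademarks (non-produced assets) 234.9.)

3894.7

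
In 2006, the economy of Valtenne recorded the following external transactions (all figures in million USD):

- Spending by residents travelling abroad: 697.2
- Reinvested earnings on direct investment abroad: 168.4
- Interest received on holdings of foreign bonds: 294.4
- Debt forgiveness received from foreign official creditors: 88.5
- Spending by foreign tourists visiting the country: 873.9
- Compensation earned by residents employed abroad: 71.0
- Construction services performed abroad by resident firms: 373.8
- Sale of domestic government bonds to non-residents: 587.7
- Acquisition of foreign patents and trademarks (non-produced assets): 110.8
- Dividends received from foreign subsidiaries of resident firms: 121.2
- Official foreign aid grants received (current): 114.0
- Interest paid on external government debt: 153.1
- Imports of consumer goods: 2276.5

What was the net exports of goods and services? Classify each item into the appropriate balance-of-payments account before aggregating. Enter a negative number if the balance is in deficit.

-1726.0

Goods: -2276.5
Services: 373.8 + 873.9 - 697.2 = 550.5
Trade balance = -2276.5 + 550.5 = -1726.0
(Excluded from the trade balance — primary income: reinvested earnings on direct investment abroad 168.4, interest received on holdings of foreign bonds 294.4, compensation earned by residents employed abroad 71.0, dividends received from foreign subsidiaries of resident firms 121.2, interest paid on external government debt 153.1; capital account: debt forgiveness received from foreign official creditors 88.5, acquisition of foreign patents and trademarks (non-produced assets) 110.8; financial account: sale of domestic government bonds to non-residents 587.7; secondary income: official foreign aid grants received (current) 114.0.)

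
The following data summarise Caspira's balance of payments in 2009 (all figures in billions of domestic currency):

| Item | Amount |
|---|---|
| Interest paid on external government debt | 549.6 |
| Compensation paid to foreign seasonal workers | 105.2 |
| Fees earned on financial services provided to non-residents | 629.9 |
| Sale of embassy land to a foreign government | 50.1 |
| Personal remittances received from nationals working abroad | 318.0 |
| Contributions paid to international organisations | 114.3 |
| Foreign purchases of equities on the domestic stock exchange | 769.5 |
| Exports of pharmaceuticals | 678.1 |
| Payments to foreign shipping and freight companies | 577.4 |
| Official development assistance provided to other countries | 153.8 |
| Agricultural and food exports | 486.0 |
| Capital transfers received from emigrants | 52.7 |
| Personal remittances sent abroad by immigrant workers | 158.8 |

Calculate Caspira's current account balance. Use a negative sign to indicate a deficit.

452.9

Goods: 486.0 + 678.1 = 1164.1
Services: 629.9 - 577.4 = 52.5
Primary income: -105.2 - 549.6 = -654.8
Secondary income: -158.8 + 318.0 - 114.3 - 153.8 = -108.9
Current account = 1164.1 + 52.5 + (-654.8) + (-108.9) = 452.9
(Excluded from the current account — capital account: sale of embassy land to a foreign government 50.1, capital transfers received from emigrants 52.7; financial account: foreign purchases of equities on the domestic stock exchange 769.5.)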